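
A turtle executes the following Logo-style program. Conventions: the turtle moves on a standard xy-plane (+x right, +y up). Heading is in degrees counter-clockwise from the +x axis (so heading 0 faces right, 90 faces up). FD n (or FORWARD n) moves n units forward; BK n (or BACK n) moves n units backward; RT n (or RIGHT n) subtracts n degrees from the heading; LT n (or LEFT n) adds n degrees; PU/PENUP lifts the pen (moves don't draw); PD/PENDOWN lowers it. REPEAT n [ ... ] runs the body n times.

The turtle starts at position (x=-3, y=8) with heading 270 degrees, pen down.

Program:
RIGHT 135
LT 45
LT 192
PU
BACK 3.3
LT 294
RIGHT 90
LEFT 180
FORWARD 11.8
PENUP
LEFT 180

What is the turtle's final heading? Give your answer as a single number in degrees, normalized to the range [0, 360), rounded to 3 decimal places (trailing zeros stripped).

Answer: 216

Derivation:
Executing turtle program step by step:
Start: pos=(-3,8), heading=270, pen down
RT 135: heading 270 -> 135
LT 45: heading 135 -> 180
LT 192: heading 180 -> 12
PU: pen up
BK 3.3: (-3,8) -> (-6.228,7.314) [heading=12, move]
LT 294: heading 12 -> 306
RT 90: heading 306 -> 216
LT 180: heading 216 -> 36
FD 11.8: (-6.228,7.314) -> (3.319,14.25) [heading=36, move]
PU: pen up
LT 180: heading 36 -> 216
Final: pos=(3.319,14.25), heading=216, 0 segment(s) drawn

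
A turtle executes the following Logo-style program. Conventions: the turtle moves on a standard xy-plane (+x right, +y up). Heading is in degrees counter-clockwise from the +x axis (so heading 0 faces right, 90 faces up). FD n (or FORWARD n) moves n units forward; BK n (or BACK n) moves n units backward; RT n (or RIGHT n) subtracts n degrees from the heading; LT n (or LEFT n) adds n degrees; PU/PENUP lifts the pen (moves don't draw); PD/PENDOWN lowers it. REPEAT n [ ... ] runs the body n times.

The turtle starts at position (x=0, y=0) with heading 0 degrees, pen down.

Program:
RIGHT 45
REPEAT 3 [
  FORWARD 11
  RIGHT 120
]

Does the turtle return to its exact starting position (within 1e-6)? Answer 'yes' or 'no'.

Answer: yes

Derivation:
Executing turtle program step by step:
Start: pos=(0,0), heading=0, pen down
RT 45: heading 0 -> 315
REPEAT 3 [
  -- iteration 1/3 --
  FD 11: (0,0) -> (7.778,-7.778) [heading=315, draw]
  RT 120: heading 315 -> 195
  -- iteration 2/3 --
  FD 11: (7.778,-7.778) -> (-2.847,-10.625) [heading=195, draw]
  RT 120: heading 195 -> 75
  -- iteration 3/3 --
  FD 11: (-2.847,-10.625) -> (0,0) [heading=75, draw]
  RT 120: heading 75 -> 315
]
Final: pos=(0,0), heading=315, 3 segment(s) drawn

Start position: (0, 0)
Final position: (0, 0)
Distance = 0; < 1e-6 -> CLOSED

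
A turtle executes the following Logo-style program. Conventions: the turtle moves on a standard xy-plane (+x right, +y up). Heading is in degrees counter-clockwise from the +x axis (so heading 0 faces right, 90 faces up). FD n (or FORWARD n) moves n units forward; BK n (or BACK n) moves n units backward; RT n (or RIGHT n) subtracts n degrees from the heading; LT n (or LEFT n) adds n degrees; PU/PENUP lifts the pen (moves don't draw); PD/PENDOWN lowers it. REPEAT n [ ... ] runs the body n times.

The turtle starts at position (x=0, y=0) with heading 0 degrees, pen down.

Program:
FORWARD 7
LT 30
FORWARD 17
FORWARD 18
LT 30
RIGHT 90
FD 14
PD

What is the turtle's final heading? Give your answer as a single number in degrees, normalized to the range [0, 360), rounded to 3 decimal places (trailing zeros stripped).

Executing turtle program step by step:
Start: pos=(0,0), heading=0, pen down
FD 7: (0,0) -> (7,0) [heading=0, draw]
LT 30: heading 0 -> 30
FD 17: (7,0) -> (21.722,8.5) [heading=30, draw]
FD 18: (21.722,8.5) -> (37.311,17.5) [heading=30, draw]
LT 30: heading 30 -> 60
RT 90: heading 60 -> 330
FD 14: (37.311,17.5) -> (49.435,10.5) [heading=330, draw]
PD: pen down
Final: pos=(49.435,10.5), heading=330, 4 segment(s) drawn

Answer: 330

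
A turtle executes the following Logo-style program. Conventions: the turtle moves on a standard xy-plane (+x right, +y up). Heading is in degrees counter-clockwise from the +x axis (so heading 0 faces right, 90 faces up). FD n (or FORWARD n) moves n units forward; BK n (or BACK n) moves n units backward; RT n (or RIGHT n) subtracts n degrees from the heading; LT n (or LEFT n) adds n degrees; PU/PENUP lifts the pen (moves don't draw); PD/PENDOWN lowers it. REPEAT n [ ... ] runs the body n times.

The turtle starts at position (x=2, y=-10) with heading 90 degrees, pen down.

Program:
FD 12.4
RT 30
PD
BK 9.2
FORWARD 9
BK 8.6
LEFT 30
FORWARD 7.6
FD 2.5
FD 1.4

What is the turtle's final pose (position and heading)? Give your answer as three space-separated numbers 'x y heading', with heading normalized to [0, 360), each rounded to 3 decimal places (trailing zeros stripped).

Answer: -2.4 6.279 90

Derivation:
Executing turtle program step by step:
Start: pos=(2,-10), heading=90, pen down
FD 12.4: (2,-10) -> (2,2.4) [heading=90, draw]
RT 30: heading 90 -> 60
PD: pen down
BK 9.2: (2,2.4) -> (-2.6,-5.567) [heading=60, draw]
FD 9: (-2.6,-5.567) -> (1.9,2.227) [heading=60, draw]
BK 8.6: (1.9,2.227) -> (-2.4,-5.221) [heading=60, draw]
LT 30: heading 60 -> 90
FD 7.6: (-2.4,-5.221) -> (-2.4,2.379) [heading=90, draw]
FD 2.5: (-2.4,2.379) -> (-2.4,4.879) [heading=90, draw]
FD 1.4: (-2.4,4.879) -> (-2.4,6.279) [heading=90, draw]
Final: pos=(-2.4,6.279), heading=90, 7 segment(s) drawn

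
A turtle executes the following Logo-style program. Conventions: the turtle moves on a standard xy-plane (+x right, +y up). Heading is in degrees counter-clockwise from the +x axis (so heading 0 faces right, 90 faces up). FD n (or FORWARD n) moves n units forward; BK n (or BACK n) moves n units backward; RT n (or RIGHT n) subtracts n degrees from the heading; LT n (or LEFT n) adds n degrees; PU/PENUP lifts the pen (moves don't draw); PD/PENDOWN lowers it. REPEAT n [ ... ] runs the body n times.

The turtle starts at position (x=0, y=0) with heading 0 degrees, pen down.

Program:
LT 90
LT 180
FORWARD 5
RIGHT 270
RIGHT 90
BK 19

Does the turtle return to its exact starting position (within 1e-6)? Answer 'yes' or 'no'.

Executing turtle program step by step:
Start: pos=(0,0), heading=0, pen down
LT 90: heading 0 -> 90
LT 180: heading 90 -> 270
FD 5: (0,0) -> (0,-5) [heading=270, draw]
RT 270: heading 270 -> 0
RT 90: heading 0 -> 270
BK 19: (0,-5) -> (0,14) [heading=270, draw]
Final: pos=(0,14), heading=270, 2 segment(s) drawn

Start position: (0, 0)
Final position: (0, 14)
Distance = 14; >= 1e-6 -> NOT closed

Answer: no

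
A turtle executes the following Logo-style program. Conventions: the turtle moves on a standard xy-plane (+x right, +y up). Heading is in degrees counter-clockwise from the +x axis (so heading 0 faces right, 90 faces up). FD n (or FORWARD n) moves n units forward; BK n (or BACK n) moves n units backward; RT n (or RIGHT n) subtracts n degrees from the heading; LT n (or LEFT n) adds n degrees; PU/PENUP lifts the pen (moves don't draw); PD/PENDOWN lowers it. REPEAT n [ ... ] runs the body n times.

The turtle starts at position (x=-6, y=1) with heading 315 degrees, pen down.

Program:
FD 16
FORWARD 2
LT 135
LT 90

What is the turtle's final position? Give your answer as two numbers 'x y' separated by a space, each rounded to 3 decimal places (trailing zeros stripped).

Executing turtle program step by step:
Start: pos=(-6,1), heading=315, pen down
FD 16: (-6,1) -> (5.314,-10.314) [heading=315, draw]
FD 2: (5.314,-10.314) -> (6.728,-11.728) [heading=315, draw]
LT 135: heading 315 -> 90
LT 90: heading 90 -> 180
Final: pos=(6.728,-11.728), heading=180, 2 segment(s) drawn

Answer: 6.728 -11.728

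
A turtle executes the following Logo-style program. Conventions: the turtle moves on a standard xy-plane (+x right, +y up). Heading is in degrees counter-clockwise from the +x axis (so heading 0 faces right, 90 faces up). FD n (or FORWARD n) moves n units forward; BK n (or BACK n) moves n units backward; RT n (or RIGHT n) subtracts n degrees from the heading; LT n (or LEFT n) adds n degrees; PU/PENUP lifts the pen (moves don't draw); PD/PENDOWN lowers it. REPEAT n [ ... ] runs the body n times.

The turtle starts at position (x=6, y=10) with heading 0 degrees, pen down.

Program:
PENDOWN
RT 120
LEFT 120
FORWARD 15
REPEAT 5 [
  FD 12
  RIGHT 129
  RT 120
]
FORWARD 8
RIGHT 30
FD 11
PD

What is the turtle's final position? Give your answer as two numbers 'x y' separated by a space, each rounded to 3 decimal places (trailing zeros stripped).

Answer: 13.376 20.436

Derivation:
Executing turtle program step by step:
Start: pos=(6,10), heading=0, pen down
PD: pen down
RT 120: heading 0 -> 240
LT 120: heading 240 -> 0
FD 15: (6,10) -> (21,10) [heading=0, draw]
REPEAT 5 [
  -- iteration 1/5 --
  FD 12: (21,10) -> (33,10) [heading=0, draw]
  RT 129: heading 0 -> 231
  RT 120: heading 231 -> 111
  -- iteration 2/5 --
  FD 12: (33,10) -> (28.7,21.203) [heading=111, draw]
  RT 129: heading 111 -> 342
  RT 120: heading 342 -> 222
  -- iteration 3/5 --
  FD 12: (28.7,21.203) -> (19.782,13.173) [heading=222, draw]
  RT 129: heading 222 -> 93
  RT 120: heading 93 -> 333
  -- iteration 4/5 --
  FD 12: (19.782,13.173) -> (30.474,7.726) [heading=333, draw]
  RT 129: heading 333 -> 204
  RT 120: heading 204 -> 84
  -- iteration 5/5 --
  FD 12: (30.474,7.726) -> (31.728,19.66) [heading=84, draw]
  RT 129: heading 84 -> 315
  RT 120: heading 315 -> 195
]
FD 8: (31.728,19.66) -> (24.001,17.589) [heading=195, draw]
RT 30: heading 195 -> 165
FD 11: (24.001,17.589) -> (13.376,20.436) [heading=165, draw]
PD: pen down
Final: pos=(13.376,20.436), heading=165, 8 segment(s) drawn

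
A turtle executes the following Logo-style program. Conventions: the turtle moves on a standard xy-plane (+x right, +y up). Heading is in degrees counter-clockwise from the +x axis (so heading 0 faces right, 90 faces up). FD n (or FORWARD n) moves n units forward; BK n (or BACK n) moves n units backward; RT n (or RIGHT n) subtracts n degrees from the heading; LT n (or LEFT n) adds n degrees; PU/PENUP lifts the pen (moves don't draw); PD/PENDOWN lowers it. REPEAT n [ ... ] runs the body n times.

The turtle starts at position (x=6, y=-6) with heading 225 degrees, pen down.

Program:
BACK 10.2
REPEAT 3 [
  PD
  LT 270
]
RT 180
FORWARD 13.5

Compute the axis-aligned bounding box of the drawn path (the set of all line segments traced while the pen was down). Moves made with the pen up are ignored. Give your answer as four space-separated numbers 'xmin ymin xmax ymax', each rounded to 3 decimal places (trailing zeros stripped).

Answer: 3.667 -6 13.212 10.758

Derivation:
Executing turtle program step by step:
Start: pos=(6,-6), heading=225, pen down
BK 10.2: (6,-6) -> (13.212,1.212) [heading=225, draw]
REPEAT 3 [
  -- iteration 1/3 --
  PD: pen down
  LT 270: heading 225 -> 135
  -- iteration 2/3 --
  PD: pen down
  LT 270: heading 135 -> 45
  -- iteration 3/3 --
  PD: pen down
  LT 270: heading 45 -> 315
]
RT 180: heading 315 -> 135
FD 13.5: (13.212,1.212) -> (3.667,10.758) [heading=135, draw]
Final: pos=(3.667,10.758), heading=135, 2 segment(s) drawn

Segment endpoints: x in {3.667, 6, 13.212}, y in {-6, 1.212, 10.758}
xmin=3.667, ymin=-6, xmax=13.212, ymax=10.758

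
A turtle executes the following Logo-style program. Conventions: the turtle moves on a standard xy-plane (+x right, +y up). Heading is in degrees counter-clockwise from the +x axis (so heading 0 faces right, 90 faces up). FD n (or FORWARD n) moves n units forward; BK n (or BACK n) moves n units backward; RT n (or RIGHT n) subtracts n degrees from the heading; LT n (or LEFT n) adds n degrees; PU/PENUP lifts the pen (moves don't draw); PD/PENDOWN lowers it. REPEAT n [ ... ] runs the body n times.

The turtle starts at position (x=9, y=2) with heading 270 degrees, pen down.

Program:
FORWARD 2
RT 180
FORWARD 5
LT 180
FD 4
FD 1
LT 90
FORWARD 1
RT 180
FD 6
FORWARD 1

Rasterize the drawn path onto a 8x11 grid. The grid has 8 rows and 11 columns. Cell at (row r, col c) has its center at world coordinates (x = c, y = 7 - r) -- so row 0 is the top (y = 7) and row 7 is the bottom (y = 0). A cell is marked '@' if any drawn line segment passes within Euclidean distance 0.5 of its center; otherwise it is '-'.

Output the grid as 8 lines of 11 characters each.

Answer: -----------
-----------
---------@-
---------@-
---------@-
---------@-
---------@-
---@@@@@@@@

Derivation:
Segment 0: (9,2) -> (9,0)
Segment 1: (9,0) -> (9,5)
Segment 2: (9,5) -> (9,1)
Segment 3: (9,1) -> (9,0)
Segment 4: (9,0) -> (10,-0)
Segment 5: (10,-0) -> (4,0)
Segment 6: (4,0) -> (3,0)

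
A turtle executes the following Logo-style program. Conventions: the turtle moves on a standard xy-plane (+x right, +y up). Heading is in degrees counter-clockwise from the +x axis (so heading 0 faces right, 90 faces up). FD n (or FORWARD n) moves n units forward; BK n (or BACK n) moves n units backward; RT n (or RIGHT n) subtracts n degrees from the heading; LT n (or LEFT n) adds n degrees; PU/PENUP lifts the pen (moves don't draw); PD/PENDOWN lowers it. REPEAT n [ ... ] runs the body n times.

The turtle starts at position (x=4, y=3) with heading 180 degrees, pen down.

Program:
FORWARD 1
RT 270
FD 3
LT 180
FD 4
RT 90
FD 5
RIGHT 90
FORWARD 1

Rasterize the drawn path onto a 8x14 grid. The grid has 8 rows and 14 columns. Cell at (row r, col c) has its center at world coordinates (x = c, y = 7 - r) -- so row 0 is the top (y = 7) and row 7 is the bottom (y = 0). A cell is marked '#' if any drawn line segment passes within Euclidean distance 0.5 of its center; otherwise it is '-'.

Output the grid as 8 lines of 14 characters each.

Segment 0: (4,3) -> (3,3)
Segment 1: (3,3) -> (3,0)
Segment 2: (3,0) -> (3,4)
Segment 3: (3,4) -> (8,4)
Segment 4: (8,4) -> (8,3)

Answer: --------------
--------------
--------------
---######-----
---##---#-----
---#----------
---#----------
---#----------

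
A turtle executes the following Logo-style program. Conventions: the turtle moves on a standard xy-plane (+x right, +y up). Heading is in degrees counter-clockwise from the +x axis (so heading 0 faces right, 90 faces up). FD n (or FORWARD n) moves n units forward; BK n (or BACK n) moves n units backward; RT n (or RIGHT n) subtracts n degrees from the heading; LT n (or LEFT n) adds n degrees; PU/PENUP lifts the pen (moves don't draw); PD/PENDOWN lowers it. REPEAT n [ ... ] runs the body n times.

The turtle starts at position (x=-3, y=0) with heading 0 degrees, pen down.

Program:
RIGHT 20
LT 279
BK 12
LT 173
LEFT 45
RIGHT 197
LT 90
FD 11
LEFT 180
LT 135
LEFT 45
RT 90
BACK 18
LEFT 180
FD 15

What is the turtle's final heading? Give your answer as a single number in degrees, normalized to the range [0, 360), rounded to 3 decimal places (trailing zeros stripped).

Executing turtle program step by step:
Start: pos=(-3,0), heading=0, pen down
RT 20: heading 0 -> 340
LT 279: heading 340 -> 259
BK 12: (-3,0) -> (-0.71,11.78) [heading=259, draw]
LT 173: heading 259 -> 72
LT 45: heading 72 -> 117
RT 197: heading 117 -> 280
LT 90: heading 280 -> 10
FD 11: (-0.71,11.78) -> (10.123,13.69) [heading=10, draw]
LT 180: heading 10 -> 190
LT 135: heading 190 -> 325
LT 45: heading 325 -> 10
RT 90: heading 10 -> 280
BK 18: (10.123,13.69) -> (6.997,31.416) [heading=280, draw]
LT 180: heading 280 -> 100
FD 15: (6.997,31.416) -> (4.392,46.188) [heading=100, draw]
Final: pos=(4.392,46.188), heading=100, 4 segment(s) drawn

Answer: 100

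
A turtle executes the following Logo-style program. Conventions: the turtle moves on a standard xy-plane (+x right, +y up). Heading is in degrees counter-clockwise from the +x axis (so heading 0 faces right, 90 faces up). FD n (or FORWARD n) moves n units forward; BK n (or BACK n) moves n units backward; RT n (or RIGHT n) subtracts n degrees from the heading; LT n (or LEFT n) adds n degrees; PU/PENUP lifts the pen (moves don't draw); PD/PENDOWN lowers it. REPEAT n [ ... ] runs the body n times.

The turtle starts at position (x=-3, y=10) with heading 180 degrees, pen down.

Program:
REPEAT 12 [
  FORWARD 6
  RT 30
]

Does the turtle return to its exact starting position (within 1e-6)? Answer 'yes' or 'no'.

Answer: yes

Derivation:
Executing turtle program step by step:
Start: pos=(-3,10), heading=180, pen down
REPEAT 12 [
  -- iteration 1/12 --
  FD 6: (-3,10) -> (-9,10) [heading=180, draw]
  RT 30: heading 180 -> 150
  -- iteration 2/12 --
  FD 6: (-9,10) -> (-14.196,13) [heading=150, draw]
  RT 30: heading 150 -> 120
  -- iteration 3/12 --
  FD 6: (-14.196,13) -> (-17.196,18.196) [heading=120, draw]
  RT 30: heading 120 -> 90
  -- iteration 4/12 --
  FD 6: (-17.196,18.196) -> (-17.196,24.196) [heading=90, draw]
  RT 30: heading 90 -> 60
  -- iteration 5/12 --
  FD 6: (-17.196,24.196) -> (-14.196,29.392) [heading=60, draw]
  RT 30: heading 60 -> 30
  -- iteration 6/12 --
  FD 6: (-14.196,29.392) -> (-9,32.392) [heading=30, draw]
  RT 30: heading 30 -> 0
  -- iteration 7/12 --
  FD 6: (-9,32.392) -> (-3,32.392) [heading=0, draw]
  RT 30: heading 0 -> 330
  -- iteration 8/12 --
  FD 6: (-3,32.392) -> (2.196,29.392) [heading=330, draw]
  RT 30: heading 330 -> 300
  -- iteration 9/12 --
  FD 6: (2.196,29.392) -> (5.196,24.196) [heading=300, draw]
  RT 30: heading 300 -> 270
  -- iteration 10/12 --
  FD 6: (5.196,24.196) -> (5.196,18.196) [heading=270, draw]
  RT 30: heading 270 -> 240
  -- iteration 11/12 --
  FD 6: (5.196,18.196) -> (2.196,13) [heading=240, draw]
  RT 30: heading 240 -> 210
  -- iteration 12/12 --
  FD 6: (2.196,13) -> (-3,10) [heading=210, draw]
  RT 30: heading 210 -> 180
]
Final: pos=(-3,10), heading=180, 12 segment(s) drawn

Start position: (-3, 10)
Final position: (-3, 10)
Distance = 0; < 1e-6 -> CLOSED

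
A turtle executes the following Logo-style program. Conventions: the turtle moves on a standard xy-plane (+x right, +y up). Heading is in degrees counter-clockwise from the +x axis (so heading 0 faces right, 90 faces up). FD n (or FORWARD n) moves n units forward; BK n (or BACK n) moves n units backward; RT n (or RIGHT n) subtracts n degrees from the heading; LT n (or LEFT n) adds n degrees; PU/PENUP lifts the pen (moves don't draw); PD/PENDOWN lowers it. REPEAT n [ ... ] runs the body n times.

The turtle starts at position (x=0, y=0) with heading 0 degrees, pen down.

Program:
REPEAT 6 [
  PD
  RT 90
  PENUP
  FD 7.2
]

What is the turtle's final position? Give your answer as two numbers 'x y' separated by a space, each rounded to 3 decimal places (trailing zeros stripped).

Answer: -7.2 -7.2

Derivation:
Executing turtle program step by step:
Start: pos=(0,0), heading=0, pen down
REPEAT 6 [
  -- iteration 1/6 --
  PD: pen down
  RT 90: heading 0 -> 270
  PU: pen up
  FD 7.2: (0,0) -> (0,-7.2) [heading=270, move]
  -- iteration 2/6 --
  PD: pen down
  RT 90: heading 270 -> 180
  PU: pen up
  FD 7.2: (0,-7.2) -> (-7.2,-7.2) [heading=180, move]
  -- iteration 3/6 --
  PD: pen down
  RT 90: heading 180 -> 90
  PU: pen up
  FD 7.2: (-7.2,-7.2) -> (-7.2,0) [heading=90, move]
  -- iteration 4/6 --
  PD: pen down
  RT 90: heading 90 -> 0
  PU: pen up
  FD 7.2: (-7.2,0) -> (0,0) [heading=0, move]
  -- iteration 5/6 --
  PD: pen down
  RT 90: heading 0 -> 270
  PU: pen up
  FD 7.2: (0,0) -> (0,-7.2) [heading=270, move]
  -- iteration 6/6 --
  PD: pen down
  RT 90: heading 270 -> 180
  PU: pen up
  FD 7.2: (0,-7.2) -> (-7.2,-7.2) [heading=180, move]
]
Final: pos=(-7.2,-7.2), heading=180, 0 segment(s) drawn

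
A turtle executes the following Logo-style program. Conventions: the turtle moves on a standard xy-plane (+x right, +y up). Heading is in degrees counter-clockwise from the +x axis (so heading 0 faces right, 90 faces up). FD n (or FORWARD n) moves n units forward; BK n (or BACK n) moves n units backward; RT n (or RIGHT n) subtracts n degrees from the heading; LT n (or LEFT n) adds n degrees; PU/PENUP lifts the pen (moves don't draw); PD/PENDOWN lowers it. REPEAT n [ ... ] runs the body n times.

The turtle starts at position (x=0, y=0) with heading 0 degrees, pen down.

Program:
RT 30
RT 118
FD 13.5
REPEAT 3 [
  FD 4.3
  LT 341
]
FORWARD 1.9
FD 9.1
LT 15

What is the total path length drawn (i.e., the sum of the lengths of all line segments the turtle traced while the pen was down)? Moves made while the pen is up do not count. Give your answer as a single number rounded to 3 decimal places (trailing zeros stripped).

Executing turtle program step by step:
Start: pos=(0,0), heading=0, pen down
RT 30: heading 0 -> 330
RT 118: heading 330 -> 212
FD 13.5: (0,0) -> (-11.449,-7.154) [heading=212, draw]
REPEAT 3 [
  -- iteration 1/3 --
  FD 4.3: (-11.449,-7.154) -> (-15.095,-9.433) [heading=212, draw]
  LT 341: heading 212 -> 193
  -- iteration 2/3 --
  FD 4.3: (-15.095,-9.433) -> (-19.285,-10.4) [heading=193, draw]
  LT 341: heading 193 -> 174
  -- iteration 3/3 --
  FD 4.3: (-19.285,-10.4) -> (-23.561,-9.95) [heading=174, draw]
  LT 341: heading 174 -> 155
]
FD 1.9: (-23.561,-9.95) -> (-25.283,-9.147) [heading=155, draw]
FD 9.1: (-25.283,-9.147) -> (-33.531,-5.302) [heading=155, draw]
LT 15: heading 155 -> 170
Final: pos=(-33.531,-5.302), heading=170, 6 segment(s) drawn

Segment lengths:
  seg 1: (0,0) -> (-11.449,-7.154), length = 13.5
  seg 2: (-11.449,-7.154) -> (-15.095,-9.433), length = 4.3
  seg 3: (-15.095,-9.433) -> (-19.285,-10.4), length = 4.3
  seg 4: (-19.285,-10.4) -> (-23.561,-9.95), length = 4.3
  seg 5: (-23.561,-9.95) -> (-25.283,-9.147), length = 1.9
  seg 6: (-25.283,-9.147) -> (-33.531,-5.302), length = 9.1
Total = 37.4

Answer: 37.4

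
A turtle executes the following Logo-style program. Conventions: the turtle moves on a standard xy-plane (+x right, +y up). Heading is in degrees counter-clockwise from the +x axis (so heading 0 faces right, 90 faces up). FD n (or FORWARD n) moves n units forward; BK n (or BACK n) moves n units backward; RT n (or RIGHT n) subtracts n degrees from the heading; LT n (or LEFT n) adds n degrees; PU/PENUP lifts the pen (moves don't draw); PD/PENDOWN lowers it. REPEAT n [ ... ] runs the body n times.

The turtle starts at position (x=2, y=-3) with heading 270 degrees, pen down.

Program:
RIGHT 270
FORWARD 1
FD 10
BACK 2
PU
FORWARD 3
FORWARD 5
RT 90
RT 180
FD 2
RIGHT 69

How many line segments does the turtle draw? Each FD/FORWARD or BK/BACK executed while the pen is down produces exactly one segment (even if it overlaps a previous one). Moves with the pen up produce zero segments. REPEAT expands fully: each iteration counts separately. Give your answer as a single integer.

Answer: 3

Derivation:
Executing turtle program step by step:
Start: pos=(2,-3), heading=270, pen down
RT 270: heading 270 -> 0
FD 1: (2,-3) -> (3,-3) [heading=0, draw]
FD 10: (3,-3) -> (13,-3) [heading=0, draw]
BK 2: (13,-3) -> (11,-3) [heading=0, draw]
PU: pen up
FD 3: (11,-3) -> (14,-3) [heading=0, move]
FD 5: (14,-3) -> (19,-3) [heading=0, move]
RT 90: heading 0 -> 270
RT 180: heading 270 -> 90
FD 2: (19,-3) -> (19,-1) [heading=90, move]
RT 69: heading 90 -> 21
Final: pos=(19,-1), heading=21, 3 segment(s) drawn
Segments drawn: 3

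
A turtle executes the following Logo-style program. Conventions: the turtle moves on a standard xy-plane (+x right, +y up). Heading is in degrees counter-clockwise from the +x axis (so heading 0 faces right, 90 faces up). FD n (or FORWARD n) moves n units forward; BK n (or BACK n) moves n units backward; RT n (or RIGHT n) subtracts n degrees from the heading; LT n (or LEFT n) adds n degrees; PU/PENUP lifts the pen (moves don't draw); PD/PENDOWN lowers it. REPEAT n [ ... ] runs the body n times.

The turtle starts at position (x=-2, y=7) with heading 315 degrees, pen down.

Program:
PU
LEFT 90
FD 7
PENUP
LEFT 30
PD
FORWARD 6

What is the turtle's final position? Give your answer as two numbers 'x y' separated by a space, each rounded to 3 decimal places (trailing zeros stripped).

Executing turtle program step by step:
Start: pos=(-2,7), heading=315, pen down
PU: pen up
LT 90: heading 315 -> 45
FD 7: (-2,7) -> (2.95,11.95) [heading=45, move]
PU: pen up
LT 30: heading 45 -> 75
PD: pen down
FD 6: (2.95,11.95) -> (4.503,17.745) [heading=75, draw]
Final: pos=(4.503,17.745), heading=75, 1 segment(s) drawn

Answer: 4.503 17.745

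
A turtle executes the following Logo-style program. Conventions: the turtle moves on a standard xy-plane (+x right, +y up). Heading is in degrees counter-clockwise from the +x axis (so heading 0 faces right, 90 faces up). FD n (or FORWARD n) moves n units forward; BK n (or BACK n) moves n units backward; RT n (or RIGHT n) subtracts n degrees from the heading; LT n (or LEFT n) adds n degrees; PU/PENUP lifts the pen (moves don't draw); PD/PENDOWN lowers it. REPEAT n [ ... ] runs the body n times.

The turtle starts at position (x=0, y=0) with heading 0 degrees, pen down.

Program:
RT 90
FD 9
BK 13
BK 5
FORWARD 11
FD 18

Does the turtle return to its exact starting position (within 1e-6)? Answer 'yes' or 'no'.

Answer: no

Derivation:
Executing turtle program step by step:
Start: pos=(0,0), heading=0, pen down
RT 90: heading 0 -> 270
FD 9: (0,0) -> (0,-9) [heading=270, draw]
BK 13: (0,-9) -> (0,4) [heading=270, draw]
BK 5: (0,4) -> (0,9) [heading=270, draw]
FD 11: (0,9) -> (0,-2) [heading=270, draw]
FD 18: (0,-2) -> (0,-20) [heading=270, draw]
Final: pos=(0,-20), heading=270, 5 segment(s) drawn

Start position: (0, 0)
Final position: (0, -20)
Distance = 20; >= 1e-6 -> NOT closed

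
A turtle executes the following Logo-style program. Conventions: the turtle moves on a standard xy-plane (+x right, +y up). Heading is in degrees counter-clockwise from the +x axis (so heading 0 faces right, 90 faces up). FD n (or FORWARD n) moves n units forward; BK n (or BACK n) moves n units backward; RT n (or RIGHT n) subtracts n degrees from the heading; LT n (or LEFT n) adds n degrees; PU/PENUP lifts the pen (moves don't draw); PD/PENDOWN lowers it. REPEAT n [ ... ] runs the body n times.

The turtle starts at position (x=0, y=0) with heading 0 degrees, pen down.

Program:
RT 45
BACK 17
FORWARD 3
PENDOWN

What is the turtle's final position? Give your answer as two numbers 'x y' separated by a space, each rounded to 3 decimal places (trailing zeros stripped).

Answer: -9.899 9.899

Derivation:
Executing turtle program step by step:
Start: pos=(0,0), heading=0, pen down
RT 45: heading 0 -> 315
BK 17: (0,0) -> (-12.021,12.021) [heading=315, draw]
FD 3: (-12.021,12.021) -> (-9.899,9.899) [heading=315, draw]
PD: pen down
Final: pos=(-9.899,9.899), heading=315, 2 segment(s) drawn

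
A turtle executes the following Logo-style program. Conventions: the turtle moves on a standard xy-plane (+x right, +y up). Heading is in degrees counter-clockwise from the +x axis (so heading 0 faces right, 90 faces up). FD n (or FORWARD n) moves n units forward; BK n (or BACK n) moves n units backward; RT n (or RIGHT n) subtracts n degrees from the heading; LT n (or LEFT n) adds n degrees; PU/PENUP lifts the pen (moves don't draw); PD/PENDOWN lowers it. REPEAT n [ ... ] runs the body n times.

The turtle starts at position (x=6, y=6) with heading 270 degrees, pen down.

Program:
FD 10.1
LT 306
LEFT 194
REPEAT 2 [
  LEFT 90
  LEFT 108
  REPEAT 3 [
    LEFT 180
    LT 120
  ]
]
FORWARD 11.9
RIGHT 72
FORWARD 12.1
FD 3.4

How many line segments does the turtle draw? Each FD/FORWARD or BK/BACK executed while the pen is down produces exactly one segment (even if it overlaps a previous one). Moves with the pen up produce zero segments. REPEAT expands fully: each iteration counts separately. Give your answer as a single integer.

Executing turtle program step by step:
Start: pos=(6,6), heading=270, pen down
FD 10.1: (6,6) -> (6,-4.1) [heading=270, draw]
LT 306: heading 270 -> 216
LT 194: heading 216 -> 50
REPEAT 2 [
  -- iteration 1/2 --
  LT 90: heading 50 -> 140
  LT 108: heading 140 -> 248
  REPEAT 3 [
    -- iteration 1/3 --
    LT 180: heading 248 -> 68
    LT 120: heading 68 -> 188
    -- iteration 2/3 --
    LT 180: heading 188 -> 8
    LT 120: heading 8 -> 128
    -- iteration 3/3 --
    LT 180: heading 128 -> 308
    LT 120: heading 308 -> 68
  ]
  -- iteration 2/2 --
  LT 90: heading 68 -> 158
  LT 108: heading 158 -> 266
  REPEAT 3 [
    -- iteration 1/3 --
    LT 180: heading 266 -> 86
    LT 120: heading 86 -> 206
    -- iteration 2/3 --
    LT 180: heading 206 -> 26
    LT 120: heading 26 -> 146
    -- iteration 3/3 --
    LT 180: heading 146 -> 326
    LT 120: heading 326 -> 86
  ]
]
FD 11.9: (6,-4.1) -> (6.83,7.771) [heading=86, draw]
RT 72: heading 86 -> 14
FD 12.1: (6.83,7.771) -> (18.571,10.698) [heading=14, draw]
FD 3.4: (18.571,10.698) -> (21.87,11.521) [heading=14, draw]
Final: pos=(21.87,11.521), heading=14, 4 segment(s) drawn
Segments drawn: 4

Answer: 4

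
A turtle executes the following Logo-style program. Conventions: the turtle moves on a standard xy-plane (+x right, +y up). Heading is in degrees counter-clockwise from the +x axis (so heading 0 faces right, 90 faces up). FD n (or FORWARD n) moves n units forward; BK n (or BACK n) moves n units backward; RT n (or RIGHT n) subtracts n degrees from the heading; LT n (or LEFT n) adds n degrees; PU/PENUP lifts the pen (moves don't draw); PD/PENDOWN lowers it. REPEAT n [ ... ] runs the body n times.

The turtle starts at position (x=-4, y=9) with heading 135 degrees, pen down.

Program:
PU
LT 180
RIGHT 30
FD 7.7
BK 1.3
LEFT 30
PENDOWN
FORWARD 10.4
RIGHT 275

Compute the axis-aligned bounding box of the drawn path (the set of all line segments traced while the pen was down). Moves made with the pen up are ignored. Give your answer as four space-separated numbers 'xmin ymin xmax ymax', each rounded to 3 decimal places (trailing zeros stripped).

Executing turtle program step by step:
Start: pos=(-4,9), heading=135, pen down
PU: pen up
LT 180: heading 135 -> 315
RT 30: heading 315 -> 285
FD 7.7: (-4,9) -> (-2.007,1.562) [heading=285, move]
BK 1.3: (-2.007,1.562) -> (-2.344,2.818) [heading=285, move]
LT 30: heading 285 -> 315
PD: pen down
FD 10.4: (-2.344,2.818) -> (5.01,-4.536) [heading=315, draw]
RT 275: heading 315 -> 40
Final: pos=(5.01,-4.536), heading=40, 1 segment(s) drawn

Segment endpoints: x in {-2.344, 5.01}, y in {-4.536, 2.818}
xmin=-2.344, ymin=-4.536, xmax=5.01, ymax=2.818

Answer: -2.344 -4.536 5.01 2.818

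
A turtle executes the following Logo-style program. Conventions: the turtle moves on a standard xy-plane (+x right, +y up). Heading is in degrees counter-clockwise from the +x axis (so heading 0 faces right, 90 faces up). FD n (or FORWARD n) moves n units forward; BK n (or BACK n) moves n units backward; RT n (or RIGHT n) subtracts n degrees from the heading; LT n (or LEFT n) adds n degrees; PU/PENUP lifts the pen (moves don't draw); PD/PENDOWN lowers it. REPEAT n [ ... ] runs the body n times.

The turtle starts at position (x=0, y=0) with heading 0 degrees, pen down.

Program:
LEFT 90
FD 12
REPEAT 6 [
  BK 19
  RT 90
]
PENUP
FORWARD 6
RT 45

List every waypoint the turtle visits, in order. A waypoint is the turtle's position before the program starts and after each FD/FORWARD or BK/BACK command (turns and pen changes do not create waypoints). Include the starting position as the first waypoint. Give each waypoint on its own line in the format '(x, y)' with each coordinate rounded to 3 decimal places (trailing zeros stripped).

Answer: (0, 0)
(0, 12)
(0, -7)
(-19, -7)
(-19, 12)
(0, 12)
(0, -7)
(-19, -7)
(-19, -13)

Derivation:
Executing turtle program step by step:
Start: pos=(0,0), heading=0, pen down
LT 90: heading 0 -> 90
FD 12: (0,0) -> (0,12) [heading=90, draw]
REPEAT 6 [
  -- iteration 1/6 --
  BK 19: (0,12) -> (0,-7) [heading=90, draw]
  RT 90: heading 90 -> 0
  -- iteration 2/6 --
  BK 19: (0,-7) -> (-19,-7) [heading=0, draw]
  RT 90: heading 0 -> 270
  -- iteration 3/6 --
  BK 19: (-19,-7) -> (-19,12) [heading=270, draw]
  RT 90: heading 270 -> 180
  -- iteration 4/6 --
  BK 19: (-19,12) -> (0,12) [heading=180, draw]
  RT 90: heading 180 -> 90
  -- iteration 5/6 --
  BK 19: (0,12) -> (0,-7) [heading=90, draw]
  RT 90: heading 90 -> 0
  -- iteration 6/6 --
  BK 19: (0,-7) -> (-19,-7) [heading=0, draw]
  RT 90: heading 0 -> 270
]
PU: pen up
FD 6: (-19,-7) -> (-19,-13) [heading=270, move]
RT 45: heading 270 -> 225
Final: pos=(-19,-13), heading=225, 7 segment(s) drawn
Waypoints (9 total):
(0, 0)
(0, 12)
(0, -7)
(-19, -7)
(-19, 12)
(0, 12)
(0, -7)
(-19, -7)
(-19, -13)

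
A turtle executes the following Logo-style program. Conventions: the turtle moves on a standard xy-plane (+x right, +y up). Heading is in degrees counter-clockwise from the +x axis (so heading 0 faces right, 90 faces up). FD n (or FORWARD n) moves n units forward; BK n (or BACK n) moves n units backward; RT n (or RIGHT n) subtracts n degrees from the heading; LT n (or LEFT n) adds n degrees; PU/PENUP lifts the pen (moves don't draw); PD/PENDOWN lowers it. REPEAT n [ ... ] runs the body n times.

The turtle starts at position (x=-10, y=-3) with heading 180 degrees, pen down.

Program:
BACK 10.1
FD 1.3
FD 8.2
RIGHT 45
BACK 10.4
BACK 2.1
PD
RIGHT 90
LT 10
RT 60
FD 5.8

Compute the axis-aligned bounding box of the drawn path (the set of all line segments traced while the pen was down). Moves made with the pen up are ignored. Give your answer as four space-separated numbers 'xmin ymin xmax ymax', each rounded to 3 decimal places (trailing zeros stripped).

Answer: -10 -12.344 5.217 -3

Derivation:
Executing turtle program step by step:
Start: pos=(-10,-3), heading=180, pen down
BK 10.1: (-10,-3) -> (0.1,-3) [heading=180, draw]
FD 1.3: (0.1,-3) -> (-1.2,-3) [heading=180, draw]
FD 8.2: (-1.2,-3) -> (-9.4,-3) [heading=180, draw]
RT 45: heading 180 -> 135
BK 10.4: (-9.4,-3) -> (-2.046,-10.354) [heading=135, draw]
BK 2.1: (-2.046,-10.354) -> (-0.561,-11.839) [heading=135, draw]
PD: pen down
RT 90: heading 135 -> 45
LT 10: heading 45 -> 55
RT 60: heading 55 -> 355
FD 5.8: (-0.561,-11.839) -> (5.217,-12.344) [heading=355, draw]
Final: pos=(5.217,-12.344), heading=355, 6 segment(s) drawn

Segment endpoints: x in {-10, -9.4, -2.046, -1.2, -0.561, 0.1, 5.217}, y in {-12.344, -11.839, -10.354, -3, -3, -3}
xmin=-10, ymin=-12.344, xmax=5.217, ymax=-3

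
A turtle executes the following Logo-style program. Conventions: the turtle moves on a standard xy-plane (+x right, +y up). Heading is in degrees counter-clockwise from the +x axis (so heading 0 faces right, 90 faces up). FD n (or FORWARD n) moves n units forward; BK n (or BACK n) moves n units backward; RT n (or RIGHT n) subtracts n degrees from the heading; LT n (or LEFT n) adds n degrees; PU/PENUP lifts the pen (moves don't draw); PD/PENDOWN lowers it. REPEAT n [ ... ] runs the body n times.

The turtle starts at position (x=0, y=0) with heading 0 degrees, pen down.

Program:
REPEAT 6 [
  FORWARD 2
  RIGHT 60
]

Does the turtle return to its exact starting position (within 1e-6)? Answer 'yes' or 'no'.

Executing turtle program step by step:
Start: pos=(0,0), heading=0, pen down
REPEAT 6 [
  -- iteration 1/6 --
  FD 2: (0,0) -> (2,0) [heading=0, draw]
  RT 60: heading 0 -> 300
  -- iteration 2/6 --
  FD 2: (2,0) -> (3,-1.732) [heading=300, draw]
  RT 60: heading 300 -> 240
  -- iteration 3/6 --
  FD 2: (3,-1.732) -> (2,-3.464) [heading=240, draw]
  RT 60: heading 240 -> 180
  -- iteration 4/6 --
  FD 2: (2,-3.464) -> (0,-3.464) [heading=180, draw]
  RT 60: heading 180 -> 120
  -- iteration 5/6 --
  FD 2: (0,-3.464) -> (-1,-1.732) [heading=120, draw]
  RT 60: heading 120 -> 60
  -- iteration 6/6 --
  FD 2: (-1,-1.732) -> (0,0) [heading=60, draw]
  RT 60: heading 60 -> 0
]
Final: pos=(0,0), heading=0, 6 segment(s) drawn

Start position: (0, 0)
Final position: (0, 0)
Distance = 0; < 1e-6 -> CLOSED

Answer: yes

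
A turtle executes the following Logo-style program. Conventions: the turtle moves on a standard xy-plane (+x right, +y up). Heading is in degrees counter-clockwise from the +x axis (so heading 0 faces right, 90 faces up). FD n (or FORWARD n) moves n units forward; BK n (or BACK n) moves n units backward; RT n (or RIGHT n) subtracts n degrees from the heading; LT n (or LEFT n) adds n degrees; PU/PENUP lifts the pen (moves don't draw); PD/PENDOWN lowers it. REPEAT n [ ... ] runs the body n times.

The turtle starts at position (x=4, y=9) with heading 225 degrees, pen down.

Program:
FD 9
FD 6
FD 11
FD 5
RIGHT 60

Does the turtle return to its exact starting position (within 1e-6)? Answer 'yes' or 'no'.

Answer: no

Derivation:
Executing turtle program step by step:
Start: pos=(4,9), heading=225, pen down
FD 9: (4,9) -> (-2.364,2.636) [heading=225, draw]
FD 6: (-2.364,2.636) -> (-6.607,-1.607) [heading=225, draw]
FD 11: (-6.607,-1.607) -> (-14.385,-9.385) [heading=225, draw]
FD 5: (-14.385,-9.385) -> (-17.92,-12.92) [heading=225, draw]
RT 60: heading 225 -> 165
Final: pos=(-17.92,-12.92), heading=165, 4 segment(s) drawn

Start position: (4, 9)
Final position: (-17.92, -12.92)
Distance = 31; >= 1e-6 -> NOT closed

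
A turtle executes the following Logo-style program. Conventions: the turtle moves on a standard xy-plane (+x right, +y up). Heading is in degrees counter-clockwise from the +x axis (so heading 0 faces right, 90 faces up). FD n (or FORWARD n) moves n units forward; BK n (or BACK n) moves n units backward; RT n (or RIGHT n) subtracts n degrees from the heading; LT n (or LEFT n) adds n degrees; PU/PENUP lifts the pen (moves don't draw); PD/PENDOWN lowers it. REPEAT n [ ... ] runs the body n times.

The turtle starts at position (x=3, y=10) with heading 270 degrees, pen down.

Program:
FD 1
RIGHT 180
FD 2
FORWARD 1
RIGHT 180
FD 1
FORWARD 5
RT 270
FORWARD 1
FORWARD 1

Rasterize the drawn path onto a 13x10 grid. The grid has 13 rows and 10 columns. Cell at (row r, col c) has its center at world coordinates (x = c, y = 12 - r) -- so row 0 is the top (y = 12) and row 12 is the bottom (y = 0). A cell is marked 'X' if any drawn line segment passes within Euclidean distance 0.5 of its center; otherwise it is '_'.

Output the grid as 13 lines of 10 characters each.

Answer: ___X______
___X______
___X______
___X______
___X______
___X______
___XXX____
__________
__________
__________
__________
__________
__________

Derivation:
Segment 0: (3,10) -> (3,9)
Segment 1: (3,9) -> (3,11)
Segment 2: (3,11) -> (3,12)
Segment 3: (3,12) -> (3,11)
Segment 4: (3,11) -> (3,6)
Segment 5: (3,6) -> (4,6)
Segment 6: (4,6) -> (5,6)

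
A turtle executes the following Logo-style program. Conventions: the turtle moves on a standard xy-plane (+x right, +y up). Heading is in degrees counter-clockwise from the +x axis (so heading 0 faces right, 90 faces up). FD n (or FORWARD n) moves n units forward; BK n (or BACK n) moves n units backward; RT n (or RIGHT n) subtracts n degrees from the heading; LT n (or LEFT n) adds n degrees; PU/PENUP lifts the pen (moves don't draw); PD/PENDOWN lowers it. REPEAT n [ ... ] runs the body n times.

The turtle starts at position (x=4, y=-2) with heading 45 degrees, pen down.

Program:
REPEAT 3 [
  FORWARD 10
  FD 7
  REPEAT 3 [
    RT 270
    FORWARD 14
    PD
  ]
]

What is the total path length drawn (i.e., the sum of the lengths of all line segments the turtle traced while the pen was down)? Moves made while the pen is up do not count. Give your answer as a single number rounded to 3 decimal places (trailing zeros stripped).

Executing turtle program step by step:
Start: pos=(4,-2), heading=45, pen down
REPEAT 3 [
  -- iteration 1/3 --
  FD 10: (4,-2) -> (11.071,5.071) [heading=45, draw]
  FD 7: (11.071,5.071) -> (16.021,10.021) [heading=45, draw]
  REPEAT 3 [
    -- iteration 1/3 --
    RT 270: heading 45 -> 135
    FD 14: (16.021,10.021) -> (6.121,19.92) [heading=135, draw]
    PD: pen down
    -- iteration 2/3 --
    RT 270: heading 135 -> 225
    FD 14: (6.121,19.92) -> (-3.778,10.021) [heading=225, draw]
    PD: pen down
    -- iteration 3/3 --
    RT 270: heading 225 -> 315
    FD 14: (-3.778,10.021) -> (6.121,0.121) [heading=315, draw]
    PD: pen down
  ]
  -- iteration 2/3 --
  FD 10: (6.121,0.121) -> (13.192,-6.95) [heading=315, draw]
  FD 7: (13.192,-6.95) -> (18.142,-11.899) [heading=315, draw]
  REPEAT 3 [
    -- iteration 1/3 --
    RT 270: heading 315 -> 45
    FD 14: (18.142,-11.899) -> (28.042,-2) [heading=45, draw]
    PD: pen down
    -- iteration 2/3 --
    RT 270: heading 45 -> 135
    FD 14: (28.042,-2) -> (18.142,7.899) [heading=135, draw]
    PD: pen down
    -- iteration 3/3 --
    RT 270: heading 135 -> 225
    FD 14: (18.142,7.899) -> (8.243,-2) [heading=225, draw]
    PD: pen down
  ]
  -- iteration 3/3 --
  FD 10: (8.243,-2) -> (1.172,-9.071) [heading=225, draw]
  FD 7: (1.172,-9.071) -> (-3.778,-14.021) [heading=225, draw]
  REPEAT 3 [
    -- iteration 1/3 --
    RT 270: heading 225 -> 315
    FD 14: (-3.778,-14.021) -> (6.121,-23.92) [heading=315, draw]
    PD: pen down
    -- iteration 2/3 --
    RT 270: heading 315 -> 45
    FD 14: (6.121,-23.92) -> (16.021,-14.021) [heading=45, draw]
    PD: pen down
    -- iteration 3/3 --
    RT 270: heading 45 -> 135
    FD 14: (16.021,-14.021) -> (6.121,-4.121) [heading=135, draw]
    PD: pen down
  ]
]
Final: pos=(6.121,-4.121), heading=135, 15 segment(s) drawn

Segment lengths:
  seg 1: (4,-2) -> (11.071,5.071), length = 10
  seg 2: (11.071,5.071) -> (16.021,10.021), length = 7
  seg 3: (16.021,10.021) -> (6.121,19.92), length = 14
  seg 4: (6.121,19.92) -> (-3.778,10.021), length = 14
  seg 5: (-3.778,10.021) -> (6.121,0.121), length = 14
  seg 6: (6.121,0.121) -> (13.192,-6.95), length = 10
  seg 7: (13.192,-6.95) -> (18.142,-11.899), length = 7
  seg 8: (18.142,-11.899) -> (28.042,-2), length = 14
  seg 9: (28.042,-2) -> (18.142,7.899), length = 14
  seg 10: (18.142,7.899) -> (8.243,-2), length = 14
  seg 11: (8.243,-2) -> (1.172,-9.071), length = 10
  seg 12: (1.172,-9.071) -> (-3.778,-14.021), length = 7
  seg 13: (-3.778,-14.021) -> (6.121,-23.92), length = 14
  seg 14: (6.121,-23.92) -> (16.021,-14.021), length = 14
  seg 15: (16.021,-14.021) -> (6.121,-4.121), length = 14
Total = 177

Answer: 177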